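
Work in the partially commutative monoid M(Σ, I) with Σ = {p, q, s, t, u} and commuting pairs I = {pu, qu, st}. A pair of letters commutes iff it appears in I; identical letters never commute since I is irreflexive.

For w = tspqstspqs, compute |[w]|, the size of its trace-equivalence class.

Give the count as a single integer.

#0=t has no predecessor
#1=s has no predecessor
#2=p depends on [0:t, 1:s]
#3=q depends on [2:p]
#4=s depends on [3:q]
#5=t depends on [3:q]
#6=s depends on [4:s]
#7=p depends on [5:t, 6:s]
#8=q depends on [7:p]
#9=s depends on [8:q]
sources: [0:t, 1:s]
N(rest) = Σ N(rest − s) over sources s of rest; N(one piece) = 1:
  size 1 → [9]=1
  size 2 → [8,9]=1
  size 3 → [7,8,9]=1
  size 4 → [5,7,8,9]=1  [6,7,8,9]=1
  size 5 → [4,6,7,8,9]=1  [5,6,7,8,9]=2
  size 6 → [4,5,6,7,8,9]=3
  size 7 → [3,4,5,6,7,8,9]=3
  size 8 → [2,3,4,5,6,7,8,9]=3
  first=0(t) contributes 3
  first=1(s) contributes 3
|[w]| = 6

6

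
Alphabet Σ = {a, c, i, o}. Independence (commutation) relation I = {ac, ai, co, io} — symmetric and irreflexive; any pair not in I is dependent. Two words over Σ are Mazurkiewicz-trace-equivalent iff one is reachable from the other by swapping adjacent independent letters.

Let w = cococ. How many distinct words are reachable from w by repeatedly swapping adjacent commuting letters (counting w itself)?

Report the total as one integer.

10

0(c) covers ∅
1(o) covers ∅
2(c) covers 0:c
3(o) covers 1:o
4(c) covers 2:c
floor of heap: 0:c, 1:o
completions by unplaced set U, small U first (add the entries for U minus each lowest piece of U):
  |U|=1: {3}:1  {4}:1
  |U|=2: {1,3}:1  {2,4}:1  {3,4}:2
  |U|=3: {0,2,4}:1  {1,3,4}:3  {2,3,4}:3
  start at 0(c): 6
  start at 1(o): 4
sum over floor = 10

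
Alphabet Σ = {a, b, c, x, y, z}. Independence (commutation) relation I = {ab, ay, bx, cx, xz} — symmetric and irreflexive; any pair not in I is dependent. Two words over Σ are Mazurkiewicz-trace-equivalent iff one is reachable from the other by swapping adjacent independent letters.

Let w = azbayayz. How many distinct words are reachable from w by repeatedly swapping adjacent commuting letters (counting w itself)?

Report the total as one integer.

piece 0:a — minimal
piece 1:z rests on {0:a}
piece 2:b rests on {1:z}
piece 3:a rests on {1:z}
piece 4:y rests on {2:b}
piece 5:a rests on {3:a}
piece 6:y rests on {4:y}
piece 7:z rests on {5:a, 6:y}
minimal pieces: {0:a}
ways to finish when only these pieces remain (= sum over removing one remaining piece with nothing left below it):
  1 left: {7}→1
  2 left: {5,7}→1  {6,7}→1
  3 left: {3,5,7}→1  {4,6,7}→1  {5,6,7}→2
  4 left: {2,4,6,7}→1  {3,5,6,7}→3  {4,5,6,7}→3
  5 left: {2,4,5,6,7}→4  {3,4,5,6,7}→6
  6 left: {2,3,4,5,6,7}→10
  placing 0:a first → 10 extensions

10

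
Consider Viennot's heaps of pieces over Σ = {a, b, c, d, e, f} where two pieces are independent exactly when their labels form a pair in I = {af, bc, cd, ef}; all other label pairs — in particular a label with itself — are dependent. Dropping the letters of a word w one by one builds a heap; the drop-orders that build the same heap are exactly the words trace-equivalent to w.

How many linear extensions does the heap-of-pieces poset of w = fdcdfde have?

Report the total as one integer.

0(f) covers ∅
1(d) covers 0:f
2(c) covers 0:f
3(d) covers 1:d
4(f) covers 2:c, 3:d
5(d) covers 4:f
6(e) covers 5:d
floor of heap: 0:f
completions by unplaced set U, small U first (add the entries for U minus each lowest piece of U):
  |U|=1: {6}:1
  |U|=2: {5,6}:1
  |U|=3: {4,5,6}:1
  |U|=4: {2,4,5,6}:1  {3,4,5,6}:1
  |U|=5: {1,3,4,5,6}:1  {2,3,4,5,6}:2
  start at 0(f): 3

3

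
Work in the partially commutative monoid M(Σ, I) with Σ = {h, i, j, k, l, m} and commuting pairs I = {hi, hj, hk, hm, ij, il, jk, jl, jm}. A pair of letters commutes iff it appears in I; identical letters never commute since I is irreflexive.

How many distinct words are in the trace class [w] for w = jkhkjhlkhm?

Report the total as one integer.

drop 0:j onto floor
drop 1:k onto floor
drop 2:h onto floor
drop 3:k onto {1:k}
drop 4:j onto {0:j}
drop 5:h onto {2:h}
drop 6:l onto {3:k, 5:h}
drop 7:k onto {6:l}
drop 8:h onto {6:l}
drop 9:m onto {7:k}
ground layer = {0:j, 1:k, 2:h}
drop-orders for the pieces not yet dropped (sum over which currently-grounded one goes next):
  1 to go: {4} 1  {8} 1  {9} 1
  2 to go: {0,4} 1  {4,8} 2  {4,9} 2  {7,9} 1  {8,9} 2
  3 to go: {0,4,8} 3  {0,4,9} 3  {4,7,9} 3  {4,8,9} 6  {7,8,9} 3
  4 to go: {0,4,7,9} 6  {0,4,8,9} 12  {4,7,8,9} 12  {6,7,8,9} 3
  5 to go: {0,4,7,8,9} 30  {3,6,7,8,9} 3  {4,6,7,8,9} 15  {5,6,7,8,9} 3
  6 to go: {0,4,6,7,8,9} 45  {1,3,6,7,8,9} 3  {2,5,6,7,8,9} 3  {3,4,6,7,8,9} 18  {3,5,6,7,8,9} 6  {4,5,6,7,8,9} 18
  7 to go: {0,3,4,6,7,8,9} 63  {0,4,5,6,7,8,9} 63  {1,3,4,6,7,8,9} 21  {1,3,5,6,7,8,9} 9  {2,3,5,6,7,8,9} 9  {2,4,5,6,7,8,9} 21  {3,4,5,6,7,8,9} 42
  8 to go: {0,1,3,4,6,7,8,9} 84  {0,2,4,5,6,7,8,9} 84  {0,3,4,5,6,7,8,9} 168  {1,2,3,5,6,7,8,9} 18  {1,3,4,5,6,7,8,9} 72  {2,3,4,5,6,7,8,9} 72
  if 0:j drops first: 162 orders
  if 1:k drops first: 324 orders
  if 2:h drops first: 324 orders
heap linearizations: 810

810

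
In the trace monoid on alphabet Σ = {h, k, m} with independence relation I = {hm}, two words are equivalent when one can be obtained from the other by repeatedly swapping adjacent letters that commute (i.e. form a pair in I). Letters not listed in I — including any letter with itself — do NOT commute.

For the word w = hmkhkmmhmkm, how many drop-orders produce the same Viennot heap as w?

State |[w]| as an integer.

#0=h has no predecessor
#1=m has no predecessor
#2=k depends on [0:h, 1:m]
#3=h depends on [2:k]
#4=k depends on [3:h]
#5=m depends on [4:k]
#6=m depends on [5:m]
#7=h depends on [4:k]
#8=m depends on [6:m]
#9=k depends on [7:h, 8:m]
#10=m depends on [9:k]
sources: [0:h, 1:m]
N(rest) = Σ N(rest − s) over sources s of rest; N(one piece) = 1:
  size 1 → [10]=1
  size 2 → [9,10]=1
  size 3 → [7,9,10]=1  [8,9,10]=1
  size 4 → [6,8,9,10]=1  [7,8,9,10]=2
  size 5 → [5,6,8,9,10]=1  [6,7,8,9,10]=3
  size 6 → [5,6,7,8,9,10]=4
  size 7 → [4,5,6,7,8,9,10]=4
  size 8 → [3,4,5,6,7,8,9,10]=4
  size 9 → [2,3,4,5,6,7,8,9,10]=4
  first=0(h) contributes 4
  first=1(m) contributes 4
|[w]| = 8

8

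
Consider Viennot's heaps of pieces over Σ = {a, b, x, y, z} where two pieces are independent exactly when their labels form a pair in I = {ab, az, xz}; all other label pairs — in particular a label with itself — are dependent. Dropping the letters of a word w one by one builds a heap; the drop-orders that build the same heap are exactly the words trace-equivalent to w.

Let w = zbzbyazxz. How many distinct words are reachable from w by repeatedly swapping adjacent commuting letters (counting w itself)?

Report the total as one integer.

6

#0=z has no predecessor
#1=b depends on [0:z]
#2=z depends on [1:b]
#3=b depends on [2:z]
#4=y depends on [3:b]
#5=a depends on [4:y]
#6=z depends on [4:y]
#7=x depends on [5:a]
#8=z depends on [6:z]
sources: [0:z]
N(rest) = Σ N(rest − s) over sources s of rest; N(one piece) = 1:
  size 1 → [7]=1  [8]=1
  size 2 → [5,7]=1  [6,8]=1  [7,8]=2
  size 3 → [5,7,8]=3  [6,7,8]=3
  size 4 → [5,6,7,8]=6
  size 5 → [4,5,6,7,8]=6
  size 6 → [3,4,5,6,7,8]=6
  size 7 → [2,3,4,5,6,7,8]=6
  first=0(z) contributes 6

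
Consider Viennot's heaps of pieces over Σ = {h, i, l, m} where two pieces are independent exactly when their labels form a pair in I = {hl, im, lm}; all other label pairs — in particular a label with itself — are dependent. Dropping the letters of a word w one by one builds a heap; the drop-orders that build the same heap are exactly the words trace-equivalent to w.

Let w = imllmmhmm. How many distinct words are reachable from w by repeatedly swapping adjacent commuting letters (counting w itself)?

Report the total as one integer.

74

0(i) covers ∅
1(m) covers ∅
2(l) covers 0:i
3(l) covers 2:l
4(m) covers 1:m
5(m) covers 4:m
6(h) covers 0:i, 5:m
7(m) covers 6:h
8(m) covers 7:m
floor of heap: 0:i, 1:m
completions by unplaced set U, small U first (add the entries for U minus each lowest piece of U):
  |U|=1: {3}:1  {8}:1
  |U|=2: {2,3}:1  {3,8}:2  {7,8}:1
  |U|=3: {2,3,8}:3  {3,7,8}:3  {6,7,8}:1
  |U|=4: {2,3,7,8}:6  {3,6,7,8}:4  {5,6,7,8}:1
  |U|=5: {2,3,6,7,8}:10  {3,5,6,7,8}:5  {4,5,6,7,8}:1
  |U|=6: {0,2,3,6,7,8}:10  {1,4,5,6,7,8}:1  {2,3,5,6,7,8}:15  {3,4,5,6,7,8}:6
  |U|=7: {0,2,3,5,6,7,8}:25  {1,3,4,5,6,7,8}:7  {2,3,4,5,6,7,8}:21
  start at 0(i): 28
  start at 1(m): 46
sum over floor = 74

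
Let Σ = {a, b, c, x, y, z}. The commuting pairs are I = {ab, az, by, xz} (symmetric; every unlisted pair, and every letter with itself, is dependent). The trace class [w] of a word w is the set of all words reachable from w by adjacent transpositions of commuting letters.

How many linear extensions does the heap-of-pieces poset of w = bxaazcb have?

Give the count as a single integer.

piece 0:b — minimal
piece 1:x rests on {0:b}
piece 2:a rests on {1:x}
piece 3:a rests on {2:a}
piece 4:z rests on {0:b}
piece 5:c rests on {3:a, 4:z}
piece 6:b rests on {5:c}
minimal pieces: {0:b}
ways to finish when only these pieces remain (= sum over removing one remaining piece with nothing left below it):
  1 left: {6}→1
  2 left: {5,6}→1
  3 left: {3,5,6}→1  {4,5,6}→1
  4 left: {2,3,5,6}→1  {3,4,5,6}→2
  5 left: {1,2,3,5,6}→1  {2,3,4,5,6}→3
  placing 0:b first → 4 extensions

4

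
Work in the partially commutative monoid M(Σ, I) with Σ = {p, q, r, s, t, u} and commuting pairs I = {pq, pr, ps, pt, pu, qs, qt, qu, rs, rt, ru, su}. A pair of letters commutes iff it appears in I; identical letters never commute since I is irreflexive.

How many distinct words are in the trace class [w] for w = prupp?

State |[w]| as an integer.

drop 0:p onto floor
drop 1:r onto floor
drop 2:u onto floor
drop 3:p onto {0:p}
drop 4:p onto {3:p}
ground layer = {0:p, 1:r, 2:u}
drop-orders for the pieces not yet dropped (sum over which currently-grounded one goes next):
  1 to go: {1} 1  {2} 1  {4} 1
  2 to go: {1,2} 2  {1,4} 2  {2,4} 2  {3,4} 1
  3 to go: {0,3,4} 1  {1,2,4} 6  {1,3,4} 3  {2,3,4} 3
  if 0:p drops first: 12 orders
  if 1:r drops first: 4 orders
  if 2:u drops first: 4 orders
heap linearizations: 20

20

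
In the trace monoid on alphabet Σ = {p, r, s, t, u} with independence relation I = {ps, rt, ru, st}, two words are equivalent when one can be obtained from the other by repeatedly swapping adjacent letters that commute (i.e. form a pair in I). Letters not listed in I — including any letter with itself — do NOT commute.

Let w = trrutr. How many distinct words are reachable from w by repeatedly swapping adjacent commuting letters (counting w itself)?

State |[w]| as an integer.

0(t) covers ∅
1(r) covers ∅
2(r) covers 1:r
3(u) covers 0:t
4(t) covers 3:u
5(r) covers 2:r
floor of heap: 0:t, 1:r
completions by unplaced set U, small U first (add the entries for U minus each lowest piece of U):
  |U|=1: {4}:1  {5}:1
  |U|=2: {2,5}:1  {3,4}:1  {4,5}:2
  |U|=3: {0,3,4}:1  {1,2,5}:1  {2,4,5}:3  {3,4,5}:3
  |U|=4: {0,3,4,5}:4  {1,2,4,5}:4  {2,3,4,5}:6
  start at 0(t): 10
  start at 1(r): 10
sum over floor = 20

20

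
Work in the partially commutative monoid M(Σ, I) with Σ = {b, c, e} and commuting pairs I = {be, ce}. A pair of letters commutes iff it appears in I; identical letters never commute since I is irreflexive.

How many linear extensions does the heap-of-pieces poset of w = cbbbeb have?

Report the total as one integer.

drop 0:c onto floor
drop 1:b onto {0:c}
drop 2:b onto {1:b}
drop 3:b onto {2:b}
drop 4:e onto floor
drop 5:b onto {3:b}
ground layer = {0:c, 4:e}
drop-orders for the pieces not yet dropped (sum over which currently-grounded one goes next):
  1 to go: {4} 1  {5} 1
  2 to go: {3,5} 1  {4,5} 2
  3 to go: {2,3,5} 1  {3,4,5} 3
  4 to go: {1,2,3,5} 1  {2,3,4,5} 4
  if 0:c drops first: 5 orders
  if 4:e drops first: 1 orders
heap linearizations: 6

6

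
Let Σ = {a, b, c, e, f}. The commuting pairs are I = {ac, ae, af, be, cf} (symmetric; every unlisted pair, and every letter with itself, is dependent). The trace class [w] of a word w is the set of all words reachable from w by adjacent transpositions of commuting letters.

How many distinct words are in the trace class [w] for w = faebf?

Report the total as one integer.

piece 0:f — minimal
piece 1:a — minimal
piece 2:e rests on {0:f}
piece 3:b rests on {0:f, 1:a}
piece 4:f rests on {2:e, 3:b}
minimal pieces: {0:f, 1:a}
ways to finish when only these pieces remain (= sum over removing one remaining piece with nothing left below it):
  1 left: {4}→1
  2 left: {2,4}→1  {3,4}→1
  3 left: {1,3,4}→1  {2,3,4}→2
  placing 0:f first → 3 extensions
  placing 1:a first → 2 extensions
total linear extensions = 5

5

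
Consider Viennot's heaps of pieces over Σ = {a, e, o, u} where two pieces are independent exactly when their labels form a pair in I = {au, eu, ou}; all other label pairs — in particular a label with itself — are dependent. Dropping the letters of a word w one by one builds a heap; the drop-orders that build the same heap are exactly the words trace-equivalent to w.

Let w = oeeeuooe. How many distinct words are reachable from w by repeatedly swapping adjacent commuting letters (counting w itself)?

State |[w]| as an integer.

0(o) covers ∅
1(e) covers 0:o
2(e) covers 1:e
3(e) covers 2:e
4(u) covers ∅
5(o) covers 3:e
6(o) covers 5:o
7(e) covers 6:o
floor of heap: 0:o, 4:u
completions by unplaced set U, small U first (add the entries for U minus each lowest piece of U):
  |U|=1: {4}:1  {7}:1
  |U|=2: {4,7}:2  {6,7}:1
  |U|=3: {4,6,7}:3  {5,6,7}:1
  |U|=4: {3,5,6,7}:1  {4,5,6,7}:4
  |U|=5: {2,3,5,6,7}:1  {3,4,5,6,7}:5
  |U|=6: {1,2,3,5,6,7}:1  {2,3,4,5,6,7}:6
  start at 0(o): 7
  start at 4(u): 1
sum over floor = 8

8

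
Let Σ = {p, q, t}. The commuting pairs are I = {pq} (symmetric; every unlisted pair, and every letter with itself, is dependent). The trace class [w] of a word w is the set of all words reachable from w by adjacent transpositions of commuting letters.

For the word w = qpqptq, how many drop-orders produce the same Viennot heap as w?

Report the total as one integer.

0(q) covers ∅
1(p) covers ∅
2(q) covers 0:q
3(p) covers 1:p
4(t) covers 2:q, 3:p
5(q) covers 4:t
floor of heap: 0:q, 1:p
completions by unplaced set U, small U first (add the entries for U minus each lowest piece of U):
  |U|=1: {5}:1
  |U|=2: {4,5}:1
  |U|=3: {2,4,5}:1  {3,4,5}:1
  |U|=4: {0,2,4,5}:1  {1,3,4,5}:1  {2,3,4,5}:2
  start at 0(q): 3
  start at 1(p): 3
sum over floor = 6

6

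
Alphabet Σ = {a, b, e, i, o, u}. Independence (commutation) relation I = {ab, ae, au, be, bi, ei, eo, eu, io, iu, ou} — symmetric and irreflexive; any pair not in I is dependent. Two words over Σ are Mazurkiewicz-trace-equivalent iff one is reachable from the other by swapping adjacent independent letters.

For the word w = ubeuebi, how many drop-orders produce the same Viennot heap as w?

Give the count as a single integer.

0(u) covers ∅
1(b) covers 0:u
2(e) covers ∅
3(u) covers 1:b
4(e) covers 2:e
5(b) covers 3:u
6(i) covers ∅
floor of heap: 0:u, 2:e, 6:i
completions by unplaced set U, small U first (add the entries for U minus each lowest piece of U):
  |U|=1: {4}:1  {5}:1  {6}:1
  |U|=2: {2,4}:1  {3,5}:1  {4,5}:2  {4,6}:2  {5,6}:2
  |U|=3: {1,3,5}:1  {2,4,5}:3  {2,4,6}:3  {3,4,5}:3  {3,5,6}:3  {4,5,6}:6
  |U|=4: {0,1,3,5}:1  {1,3,4,5}:4  {1,3,5,6}:4  {2,3,4,5}:6  {2,4,5,6}:12  {3,4,5,6}:12
  |U|=5: {0,1,3,4,5}:5  {0,1,3,5,6}:5  {1,2,3,4,5}:10  {1,3,4,5,6}:20  {2,3,4,5,6}:30
  start at 0(u): 60
  start at 2(e): 30
  start at 6(i): 15
sum over floor = 105

105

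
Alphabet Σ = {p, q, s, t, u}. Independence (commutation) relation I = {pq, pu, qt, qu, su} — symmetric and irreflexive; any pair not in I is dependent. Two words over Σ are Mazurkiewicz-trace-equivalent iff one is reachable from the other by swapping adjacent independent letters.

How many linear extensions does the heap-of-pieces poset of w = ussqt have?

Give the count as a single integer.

7

0(u) covers ∅
1(s) covers ∅
2(s) covers 1:s
3(q) covers 2:s
4(t) covers 0:u, 2:s
floor of heap: 0:u, 1:s
completions by unplaced set U, small U first (add the entries for U minus each lowest piece of U):
  |U|=1: {3}:1  {4}:1
  |U|=2: {0,4}:1  {3,4}:2
  |U|=3: {0,3,4}:3  {2,3,4}:2
  start at 0(u): 2
  start at 1(s): 5
sum over floor = 7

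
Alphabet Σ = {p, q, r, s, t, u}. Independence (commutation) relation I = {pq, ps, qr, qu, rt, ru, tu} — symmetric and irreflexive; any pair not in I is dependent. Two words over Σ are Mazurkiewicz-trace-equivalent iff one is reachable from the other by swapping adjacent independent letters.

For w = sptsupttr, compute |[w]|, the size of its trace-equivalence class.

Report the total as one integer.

#0=s has no predecessor
#1=p has no predecessor
#2=t depends on [0:s, 1:p]
#3=s depends on [2:t]
#4=u depends on [3:s]
#5=p depends on [4:u]
#6=t depends on [5:p]
#7=t depends on [6:t]
#8=r depends on [5:p]
sources: [0:s, 1:p]
N(rest) = Σ N(rest − s) over sources s of rest; N(one piece) = 1:
  size 1 → [7]=1  [8]=1
  size 2 → [6,7]=1  [7,8]=2
  size 3 → [6,7,8]=3
  size 4 → [5,6,7,8]=3
  size 5 → [4,5,6,7,8]=3
  size 6 → [3,4,5,6,7,8]=3
  size 7 → [2,3,4,5,6,7,8]=3
  first=0(s) contributes 3
  first=1(p) contributes 3
|[w]| = 6

6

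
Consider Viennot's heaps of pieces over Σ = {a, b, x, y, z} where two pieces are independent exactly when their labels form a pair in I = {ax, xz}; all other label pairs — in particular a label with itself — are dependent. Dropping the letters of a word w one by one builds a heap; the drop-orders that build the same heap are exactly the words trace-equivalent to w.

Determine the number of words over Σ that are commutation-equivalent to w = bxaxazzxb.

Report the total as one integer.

drop 0:b onto floor
drop 1:x onto {0:b}
drop 2:a onto {0:b}
drop 3:x onto {1:x}
drop 4:a onto {2:a}
drop 5:z onto {4:a}
drop 6:z onto {5:z}
drop 7:x onto {3:x}
drop 8:b onto {6:z, 7:x}
ground layer = {0:b}
drop-orders for the pieces not yet dropped (sum over which currently-grounded one goes next):
  1 to go: {8} 1
  2 to go: {6,8} 1  {7,8} 1
  3 to go: {3,7,8} 1  {5,6,8} 1  {6,7,8} 2
  4 to go: {1,3,7,8} 1  {3,6,7,8} 3  {4,5,6,8} 1  {5,6,7,8} 3
  5 to go: {1,3,6,7,8} 4  {2,4,5,6,8} 1  {3,5,6,7,8} 6  {4,5,6,7,8} 4
  6 to go: {1,3,5,6,7,8} 10  {2,4,5,6,7,8} 5  {3,4,5,6,7,8} 10
  7 to go: {1,3,4,5,6,7,8} 20  {2,3,4,5,6,7,8} 15
  if 0:b drops first: 35 orders

35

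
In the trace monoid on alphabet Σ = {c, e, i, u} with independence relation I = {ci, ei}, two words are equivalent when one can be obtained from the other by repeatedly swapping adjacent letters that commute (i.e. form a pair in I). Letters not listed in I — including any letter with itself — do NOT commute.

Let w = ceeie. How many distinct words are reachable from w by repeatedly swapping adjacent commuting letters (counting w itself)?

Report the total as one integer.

5

drop 0:c onto floor
drop 1:e onto {0:c}
drop 2:e onto {1:e}
drop 3:i onto floor
drop 4:e onto {2:e}
ground layer = {0:c, 3:i}
drop-orders for the pieces not yet dropped (sum over which currently-grounded one goes next):
  1 to go: {3} 1  {4} 1
  2 to go: {2,4} 1  {3,4} 2
  3 to go: {1,2,4} 1  {2,3,4} 3
  if 0:c drops first: 4 orders
  if 3:i drops first: 1 orders
heap linearizations: 5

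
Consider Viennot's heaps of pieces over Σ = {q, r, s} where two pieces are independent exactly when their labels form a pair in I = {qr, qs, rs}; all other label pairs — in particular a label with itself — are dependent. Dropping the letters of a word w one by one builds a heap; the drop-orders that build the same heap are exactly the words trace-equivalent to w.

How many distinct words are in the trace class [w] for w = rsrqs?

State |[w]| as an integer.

#0=r has no predecessor
#1=s has no predecessor
#2=r depends on [0:r]
#3=q has no predecessor
#4=s depends on [1:s]
sources: [0:r, 1:s, 3:q]
N(rest) = Σ N(rest − s) over sources s of rest; N(one piece) = 1:
  size 1 → [2]=1  [3]=1  [4]=1
  size 2 → [0,2]=1  [1,4]=1  [2,3]=2  [2,4]=2  [3,4]=2
  size 3 → [0,2,3]=3  [0,2,4]=3  [1,2,4]=3  [1,3,4]=3  [2,3,4]=6
  first=0(r) contributes 12
  first=1(s) contributes 12
  first=3(q) contributes 6
|[w]| = 30

30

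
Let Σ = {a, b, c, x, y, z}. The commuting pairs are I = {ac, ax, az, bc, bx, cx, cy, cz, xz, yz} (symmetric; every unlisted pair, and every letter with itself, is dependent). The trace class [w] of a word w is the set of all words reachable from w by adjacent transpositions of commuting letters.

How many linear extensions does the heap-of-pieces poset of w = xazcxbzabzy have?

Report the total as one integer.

drop 0:x onto floor
drop 1:a onto floor
drop 2:z onto floor
drop 3:c onto floor
drop 4:x onto {0:x}
drop 5:b onto {1:a, 2:z}
drop 6:z onto {5:b}
drop 7:a onto {5:b}
drop 8:b onto {6:z, 7:a}
drop 9:z onto {8:b}
drop 10:y onto {4:x, 8:b}
ground layer = {0:x, 1:a, 2:z, 3:c}
drop-orders for the pieces not yet dropped (sum over which currently-grounded one goes next):
  1 to go: {3} 1  {9} 1  {10} 1
  2 to go: {3,9} 2  {3,10} 2  {4,10} 1  {9,10} 2
  3 to go: {0,4,10} 1  {3,4,10} 3  {3,9,10} 6  {4,9,10} 3  {8,9,10} 2
  4 to go: {0,3,4,10} 4  {0,4,9,10} 4  {3,4,9,10} 12  {3,8,9,10} 8  {4,8,9,10} 5  {6,8,9,10} 2  {7,8,9,10} 2
  5 to go: {0,3,4,9,10} 20  {0,4,8,9,10} 9  {3,4,8,9,10} 25  {3,6,8,9,10} 10  {3,7,8,9,10} 10  {4,6,8,9,10} 7  {4,7,8,9,10} 7  {6,7,8,9,10} 4
  6 to go: {0,3,4,8,9,10} 54  {0,4,6,8,9,10} 16  {0,4,7,8,9,10} 16  {3,4,6,8,9,10} 42  {3,4,7,8,9,10} 42  {3,6,7,8,9,10} 24  {4,6,7,8,9,10} 18  {5,6,7,8,9,10} 4
  7 to go: {0,3,4,6,8,9,10} 112  {0,3,4,7,8,9,10} 112  {0,4,6,7,8,9,10} 50  {1,5,6,7,8,9,10} 4  {2,5,6,7,8,9,10} 4  {3,4,6,7,8,9,10} 126  {3,5,6,7,8,9,10} 28  {4,5,6,7,8,9,10} 22
  8 to go: {0,3,4,6,7,8,9,10} 400  {0,4,5,6,7,8,9,10} 72  {1,2,5,6,7,8,9,10} 8  {1,3,5,6,7,8,9,10} 32  {1,4,5,6,7,8,9,10} 26  {2,3,5,6,7,8,9,10} 32  {2,4,5,6,7,8,9,10} 26  {3,4,5,6,7,8,9,10} 176
  9 to go: {0,1,4,5,6,7,8,9,10} 98  {0,2,4,5,6,7,8,9,10} 98  {0,3,4,5,6,7,8,9,10} 648  {1,2,3,5,6,7,8,9,10} 72  {1,2,4,5,6,7,8,9,10} 60  {1,3,4,5,6,7,8,9,10} 234  {2,3,4,5,6,7,8,9,10} 234
  if 0:x drops first: 600 orders
  if 1:a drops first: 980 orders
  if 2:z drops first: 980 orders
  if 3:c drops first: 256 orders
heap linearizations: 2816

2816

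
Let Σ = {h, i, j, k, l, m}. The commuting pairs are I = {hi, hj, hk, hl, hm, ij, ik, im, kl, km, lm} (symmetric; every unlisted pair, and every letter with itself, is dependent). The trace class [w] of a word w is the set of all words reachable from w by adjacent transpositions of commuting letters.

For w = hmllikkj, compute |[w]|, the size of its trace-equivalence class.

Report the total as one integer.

0(h) covers ∅
1(m) covers ∅
2(l) covers ∅
3(l) covers 2:l
4(i) covers 3:l
5(k) covers ∅
6(k) covers 5:k
7(j) covers 1:m, 3:l, 6:k
floor of heap: 0:h, 1:m, 2:l, 5:k
completions by unplaced set U, small U first (add the entries for U minus each lowest piece of U):
  |U|=1: {0}:1  {4}:1  {7}:1
  |U|=2: {0,4}:2  {0,7}:2  {1,7}:1  {4,7}:2  {6,7}:1
  |U|=3: {0,1,7}:3  {0,4,7}:6  {0,6,7}:3  {1,4,7}:3  {1,6,7}:2  {3,4,7}:2  {4,6,7}:3  {5,6,7}:1
  |U|=4: {0,1,4,7}:12  {0,1,6,7}:8  {0,3,4,7}:8  {0,4,6,7}:12  {0,5,6,7}:4  {1,3,4,7}:5  {1,4,6,7}:8  {1,5,6,7}:3  {2,3,4,7}:2  {3,4,6,7}:5  {4,5,6,7}:4
  |U|=5: {0,1,3,4,7}:25  {0,1,4,6,7}:40  {0,1,5,6,7}:15  {0,2,3,4,7}:10  {0,3,4,6,7}:25  {0,4,5,6,7}:20  {1,2,3,4,7}:7  {1,3,4,6,7}:18  {1,4,5,6,7}:15  {2,3,4,6,7}:7  {3,4,5,6,7}:9
  |U|=6: {0,1,2,3,4,7}:42  {0,1,3,4,6,7}:108  {0,1,4,5,6,7}:90  {0,2,3,4,6,7}:42  {0,3,4,5,6,7}:54  {1,2,3,4,6,7}:32  {1,3,4,5,6,7}:42  {2,3,4,5,6,7}:16
  start at 0(h): 90
  start at 1(m): 112
  start at 2(l): 294
  start at 5(k): 224
sum over floor = 720

720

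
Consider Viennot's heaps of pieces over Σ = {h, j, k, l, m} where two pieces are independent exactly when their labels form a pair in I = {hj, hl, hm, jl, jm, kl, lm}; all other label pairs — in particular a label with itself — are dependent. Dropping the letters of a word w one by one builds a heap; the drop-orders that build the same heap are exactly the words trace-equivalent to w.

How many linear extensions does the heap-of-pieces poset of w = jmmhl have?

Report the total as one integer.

60

drop 0:j onto floor
drop 1:m onto floor
drop 2:m onto {1:m}
drop 3:h onto floor
drop 4:l onto floor
ground layer = {0:j, 1:m, 3:h, 4:l}
drop-orders for the pieces not yet dropped (sum over which currently-grounded one goes next):
  1 to go: {0} 1  {2} 1  {3} 1  {4} 1
  2 to go: {0,2} 2  {0,3} 2  {0,4} 2  {1,2} 1  {2,3} 2  {2,4} 2  {3,4} 2
  3 to go: {0,1,2} 3  {0,2,3} 6  {0,2,4} 6  {0,3,4} 6  {1,2,3} 3  {1,2,4} 3  {2,3,4} 6
  if 0:j drops first: 12 orders
  if 1:m drops first: 24 orders
  if 3:h drops first: 12 orders
  if 4:l drops first: 12 orders
heap linearizations: 60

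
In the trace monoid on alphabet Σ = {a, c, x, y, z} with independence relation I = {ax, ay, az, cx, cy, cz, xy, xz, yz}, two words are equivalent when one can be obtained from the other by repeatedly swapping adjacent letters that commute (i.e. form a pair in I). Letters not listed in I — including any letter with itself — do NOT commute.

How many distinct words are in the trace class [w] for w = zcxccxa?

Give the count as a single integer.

105

drop 0:z onto floor
drop 1:c onto floor
drop 2:x onto floor
drop 3:c onto {1:c}
drop 4:c onto {3:c}
drop 5:x onto {2:x}
drop 6:a onto {4:c}
ground layer = {0:z, 1:c, 2:x}
drop-orders for the pieces not yet dropped (sum over which currently-grounded one goes next):
  1 to go: {0} 1  {5} 1  {6} 1
  2 to go: {0,5} 2  {0,6} 2  {2,5} 1  {4,6} 1  {5,6} 2
  3 to go: {0,2,5} 3  {0,4,6} 3  {0,5,6} 6  {2,5,6} 3  {3,4,6} 1  {4,5,6} 3
  4 to go: {0,2,5,6} 12  {0,3,4,6} 4  {0,4,5,6} 12  {1,3,4,6} 1  {2,4,5,6} 6  {3,4,5,6} 4
  5 to go: {0,1,3,4,6} 5  {0,2,4,5,6} 30  {0,3,4,5,6} 20  {1,3,4,5,6} 5  {2,3,4,5,6} 10
  if 0:z drops first: 15 orders
  if 1:c drops first: 60 orders
  if 2:x drops first: 30 orders
heap linearizations: 105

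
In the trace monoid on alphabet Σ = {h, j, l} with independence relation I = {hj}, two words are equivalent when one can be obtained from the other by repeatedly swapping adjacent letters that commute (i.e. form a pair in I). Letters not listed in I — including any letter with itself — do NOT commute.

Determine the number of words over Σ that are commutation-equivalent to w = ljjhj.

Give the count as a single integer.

4

0(l) covers ∅
1(j) covers 0:l
2(j) covers 1:j
3(h) covers 0:l
4(j) covers 2:j
floor of heap: 0:l
completions by unplaced set U, small U first (add the entries for U minus each lowest piece of U):
  |U|=1: {3}:1  {4}:1
  |U|=2: {2,4}:1  {3,4}:2
  |U|=3: {1,2,4}:1  {2,3,4}:3
  start at 0(l): 4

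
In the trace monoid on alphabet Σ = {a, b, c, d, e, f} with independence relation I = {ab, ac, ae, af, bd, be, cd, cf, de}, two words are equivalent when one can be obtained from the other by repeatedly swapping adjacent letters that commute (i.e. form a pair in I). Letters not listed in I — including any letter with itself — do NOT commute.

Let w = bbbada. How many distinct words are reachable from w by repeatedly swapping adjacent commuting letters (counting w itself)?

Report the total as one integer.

20

0(b) covers ∅
1(b) covers 0:b
2(b) covers 1:b
3(a) covers ∅
4(d) covers 3:a
5(a) covers 4:d
floor of heap: 0:b, 3:a
completions by unplaced set U, small U first (add the entries for U minus each lowest piece of U):
  |U|=1: {2}:1  {5}:1
  |U|=2: {1,2}:1  {2,5}:2  {4,5}:1
  |U|=3: {0,1,2}:1  {1,2,5}:3  {2,4,5}:3  {3,4,5}:1
  |U|=4: {0,1,2,5}:4  {1,2,4,5}:6  {2,3,4,5}:4
  start at 0(b): 10
  start at 3(a): 10
sum over floor = 20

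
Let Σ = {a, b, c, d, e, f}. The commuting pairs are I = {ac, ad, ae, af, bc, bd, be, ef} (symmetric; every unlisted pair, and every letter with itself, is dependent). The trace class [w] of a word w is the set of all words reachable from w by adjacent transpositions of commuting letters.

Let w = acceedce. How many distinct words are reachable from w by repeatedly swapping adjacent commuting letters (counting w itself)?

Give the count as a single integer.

#0=a has no predecessor
#1=c has no predecessor
#2=c depends on [1:c]
#3=e depends on [2:c]
#4=e depends on [3:e]
#5=d depends on [4:e]
#6=c depends on [5:d]
#7=e depends on [6:c]
sources: [0:a, 1:c]
N(rest) = Σ N(rest − s) over sources s of rest; N(one piece) = 1:
  size 1 → [0]=1  [7]=1
  size 2 → [0,7]=2  [6,7]=1
  size 3 → [0,6,7]=3  [5,6,7]=1
  size 4 → [0,5,6,7]=4  [4,5,6,7]=1
  size 5 → [0,4,5,6,7]=5  [3,4,5,6,7]=1
  size 6 → [0,3,4,5,6,7]=6  [2,3,4,5,6,7]=1
  first=0(a) contributes 1
  first=1(c) contributes 7
|[w]| = 8

8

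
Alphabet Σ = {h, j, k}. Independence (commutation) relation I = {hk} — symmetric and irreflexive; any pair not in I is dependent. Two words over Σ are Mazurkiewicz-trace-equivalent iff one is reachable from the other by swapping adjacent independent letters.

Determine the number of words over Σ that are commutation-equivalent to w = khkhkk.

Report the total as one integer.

piece 0:k — minimal
piece 1:h — minimal
piece 2:k rests on {0:k}
piece 3:h rests on {1:h}
piece 4:k rests on {2:k}
piece 5:k rests on {4:k}
minimal pieces: {0:k, 1:h}
ways to finish when only these pieces remain (= sum over removing one remaining piece with nothing left below it):
  1 left: {3}→1  {5}→1
  2 left: {1,3}→1  {3,5}→2  {4,5}→1
  3 left: {1,3,5}→3  {2,4,5}→1  {3,4,5}→3
  4 left: {0,2,4,5}→1  {1,3,4,5}→6  {2,3,4,5}→4
  placing 0:k first → 10 extensions
  placing 1:h first → 5 extensions
total linear extensions = 15

15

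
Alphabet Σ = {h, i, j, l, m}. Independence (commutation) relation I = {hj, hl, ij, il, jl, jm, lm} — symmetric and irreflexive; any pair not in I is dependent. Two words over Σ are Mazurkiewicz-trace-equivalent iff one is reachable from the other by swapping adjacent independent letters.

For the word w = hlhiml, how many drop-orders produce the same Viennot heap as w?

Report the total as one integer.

piece 0:h — minimal
piece 1:l — minimal
piece 2:h rests on {0:h}
piece 3:i rests on {2:h}
piece 4:m rests on {3:i}
piece 5:l rests on {1:l}
minimal pieces: {0:h, 1:l}
ways to finish when only these pieces remain (= sum over removing one remaining piece with nothing left below it):
  1 left: {4}→1  {5}→1
  2 left: {1,5}→1  {3,4}→1  {4,5}→2
  3 left: {1,4,5}→3  {2,3,4}→1  {3,4,5}→3
  4 left: {0,2,3,4}→1  {1,3,4,5}→6  {2,3,4,5}→4
  placing 0:h first → 10 extensions
  placing 1:l first → 5 extensions
total linear extensions = 15

15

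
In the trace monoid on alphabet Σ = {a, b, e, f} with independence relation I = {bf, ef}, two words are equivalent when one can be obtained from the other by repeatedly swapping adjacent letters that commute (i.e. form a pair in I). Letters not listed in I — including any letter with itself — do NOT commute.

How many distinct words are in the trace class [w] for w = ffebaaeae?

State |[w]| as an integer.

#0=f has no predecessor
#1=f depends on [0:f]
#2=e has no predecessor
#3=b depends on [2:e]
#4=a depends on [1:f, 3:b]
#5=a depends on [4:a]
#6=e depends on [5:a]
#7=a depends on [6:e]
#8=e depends on [7:a]
sources: [0:f, 2:e]
N(rest) = Σ N(rest − s) over sources s of rest; N(one piece) = 1:
  size 1 → [8]=1
  size 2 → [7,8]=1
  size 3 → [6,7,8]=1
  size 4 → [5,6,7,8]=1
  size 5 → [4,5,6,7,8]=1
  size 6 → [1,4,5,6,7,8]=1  [3,4,5,6,7,8]=1
  size 7 → [0,1,4,5,6,7,8]=1  [1,3,4,5,6,7,8]=2  [2,3,4,5,6,7,8]=1
  first=0(f) contributes 3
  first=2(e) contributes 3
|[w]| = 6

6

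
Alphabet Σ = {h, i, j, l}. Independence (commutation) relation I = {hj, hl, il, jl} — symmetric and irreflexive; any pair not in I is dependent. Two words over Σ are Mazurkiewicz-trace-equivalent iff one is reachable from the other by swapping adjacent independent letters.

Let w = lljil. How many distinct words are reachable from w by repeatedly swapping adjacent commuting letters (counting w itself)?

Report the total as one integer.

10

0(l) covers ∅
1(l) covers 0:l
2(j) covers ∅
3(i) covers 2:j
4(l) covers 1:l
floor of heap: 0:l, 2:j
completions by unplaced set U, small U first (add the entries for U minus each lowest piece of U):
  |U|=1: {3}:1  {4}:1
  |U|=2: {1,4}:1  {2,3}:1  {3,4}:2
  |U|=3: {0,1,4}:1  {1,3,4}:3  {2,3,4}:3
  start at 0(l): 6
  start at 2(j): 4
sum over floor = 10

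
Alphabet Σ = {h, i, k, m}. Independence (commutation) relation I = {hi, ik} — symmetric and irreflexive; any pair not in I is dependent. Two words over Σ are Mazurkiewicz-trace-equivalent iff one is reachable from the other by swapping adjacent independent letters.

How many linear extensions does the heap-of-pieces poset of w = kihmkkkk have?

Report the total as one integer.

0(k) covers ∅
1(i) covers ∅
2(h) covers 0:k
3(m) covers 1:i, 2:h
4(k) covers 3:m
5(k) covers 4:k
6(k) covers 5:k
7(k) covers 6:k
floor of heap: 0:k, 1:i
completions by unplaced set U, small U first (add the entries for U minus each lowest piece of U):
  |U|=1: {7}:1
  |U|=2: {6,7}:1
  |U|=3: {5,6,7}:1
  |U|=4: {4,5,6,7}:1
  |U|=5: {3,4,5,6,7}:1
  |U|=6: {1,3,4,5,6,7}:1  {2,3,4,5,6,7}:1
  start at 0(k): 2
  start at 1(i): 1
sum over floor = 3

3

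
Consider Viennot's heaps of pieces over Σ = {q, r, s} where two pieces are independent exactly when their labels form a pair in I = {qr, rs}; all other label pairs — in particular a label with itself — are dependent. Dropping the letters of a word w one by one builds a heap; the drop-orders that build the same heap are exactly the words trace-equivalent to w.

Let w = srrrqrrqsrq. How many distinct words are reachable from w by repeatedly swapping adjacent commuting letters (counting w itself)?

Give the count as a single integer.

462

#0=s has no predecessor
#1=r has no predecessor
#2=r depends on [1:r]
#3=r depends on [2:r]
#4=q depends on [0:s]
#5=r depends on [3:r]
#6=r depends on [5:r]
#7=q depends on [4:q]
#8=s depends on [7:q]
#9=r depends on [6:r]
#10=q depends on [8:s]
sources: [0:s, 1:r]
N(rest) = Σ N(rest − s) over sources s of rest; N(one piece) = 1:
  size 1 → [9]=1  [10]=1
  size 2 → [6,9]=1  [8,10]=1  [9,10]=2
  size 3 → [5,6,9]=1  [6,9,10]=3  [7,8,10]=1  [8,9,10]=3
  size 4 → [3,5,6,9]=1  [4,7,8,10]=1  [5,6,9,10]=4  [6,8,9,10]=6  [7,8,9,10]=4
  size 5 → [0,4,7,8,10]=1  [2,3,5,6,9]=1  [3,5,6,9,10]=5  [4,7,8,9,10]=5  [5,6,8,9,10]=10  [6,7,8,9,10]=10
  size 6 → [0,4,7,8,9,10]=6  [1,2,3,5,6,9]=1  [2,3,5,6,9,10]=6  [3,5,6,8,9,10]=15  [4,6,7,8,9,10]=15  [5,6,7,8,9,10]=20
  size 7 → [0,4,6,7,8,9,10]=21  [1,2,3,5,6,9,10]=7  [2,3,5,6,8,9,10]=21  [3,5,6,7,8,9,10]=35  [4,5,6,7,8,9,10]=35
  size 8 → [0,4,5,6,7,8,9,10]=56  [1,2,3,5,6,8,9,10]=28  [2,3,5,6,7,8,9,10]=56  [3,4,5,6,7,8,9,10]=70
  size 9 → [0,3,4,5,6,7,8,9,10]=126  [1,2,3,5,6,7,8,9,10]=84  [2,3,4,5,6,7,8,9,10]=126
  first=0(s) contributes 210
  first=1(r) contributes 252
|[w]| = 462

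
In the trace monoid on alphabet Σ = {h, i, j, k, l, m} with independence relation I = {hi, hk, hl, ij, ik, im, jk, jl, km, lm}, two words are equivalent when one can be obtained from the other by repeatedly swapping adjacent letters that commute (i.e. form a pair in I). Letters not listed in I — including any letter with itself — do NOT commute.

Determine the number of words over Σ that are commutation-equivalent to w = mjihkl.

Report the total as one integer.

0(m) covers ∅
1(j) covers 0:m
2(i) covers ∅
3(h) covers 1:j
4(k) covers ∅
5(l) covers 2:i, 4:k
floor of heap: 0:m, 2:i, 4:k
completions by unplaced set U, small U first (add the entries for U minus each lowest piece of U):
  |U|=1: {3}:1  {5}:1
  |U|=2: {1,3}:1  {2,5}:1  {3,5}:2  {4,5}:1
  |U|=3: {0,1,3}:1  {1,3,5}:3  {2,3,5}:3  {2,4,5}:2  {3,4,5}:3
  |U|=4: {0,1,3,5}:4  {1,2,3,5}:6  {1,3,4,5}:6  {2,3,4,5}:8
  start at 0(m): 20
  start at 2(i): 10
  start at 4(k): 10
sum over floor = 40

40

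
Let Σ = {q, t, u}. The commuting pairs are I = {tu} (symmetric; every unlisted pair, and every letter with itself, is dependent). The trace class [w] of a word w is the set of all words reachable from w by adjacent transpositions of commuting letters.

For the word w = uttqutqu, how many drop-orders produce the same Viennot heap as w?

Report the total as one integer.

piece 0:u — minimal
piece 1:t — minimal
piece 2:t rests on {1:t}
piece 3:q rests on {0:u, 2:t}
piece 4:u rests on {3:q}
piece 5:t rests on {3:q}
piece 6:q rests on {4:u, 5:t}
piece 7:u rests on {6:q}
minimal pieces: {0:u, 1:t}
ways to finish when only these pieces remain (= sum over removing one remaining piece with nothing left below it):
  1 left: {7}→1
  2 left: {6,7}→1
  3 left: {4,6,7}→1  {5,6,7}→1
  4 left: {4,5,6,7}→2
  5 left: {3,4,5,6,7}→2
  6 left: {0,3,4,5,6,7}→2  {2,3,4,5,6,7}→2
  placing 0:u first → 2 extensions
  placing 1:t first → 4 extensions
total linear extensions = 6

6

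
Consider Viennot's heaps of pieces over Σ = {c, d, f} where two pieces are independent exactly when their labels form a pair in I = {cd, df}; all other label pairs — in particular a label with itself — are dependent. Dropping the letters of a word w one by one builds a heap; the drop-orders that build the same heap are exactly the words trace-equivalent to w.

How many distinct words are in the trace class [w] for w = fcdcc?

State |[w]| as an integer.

piece 0:f — minimal
piece 1:c rests on {0:f}
piece 2:d — minimal
piece 3:c rests on {1:c}
piece 4:c rests on {3:c}
minimal pieces: {0:f, 2:d}
ways to finish when only these pieces remain (= sum over removing one remaining piece with nothing left below it):
  1 left: {2}→1  {4}→1
  2 left: {2,4}→2  {3,4}→1
  3 left: {1,3,4}→1  {2,3,4}→3
  placing 0:f first → 4 extensions
  placing 2:d first → 1 extensions
total linear extensions = 5

5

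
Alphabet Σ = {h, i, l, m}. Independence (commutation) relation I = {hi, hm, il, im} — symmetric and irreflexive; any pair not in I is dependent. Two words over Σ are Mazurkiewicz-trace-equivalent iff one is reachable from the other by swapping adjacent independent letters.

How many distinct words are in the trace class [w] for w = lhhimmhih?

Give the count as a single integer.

540

0(l) covers ∅
1(h) covers 0:l
2(h) covers 1:h
3(i) covers ∅
4(m) covers 0:l
5(m) covers 4:m
6(h) covers 2:h
7(i) covers 3:i
8(h) covers 6:h
floor of heap: 0:l, 3:i
completions by unplaced set U, small U first (add the entries for U minus each lowest piece of U):
  |U|=1: {5}:1  {7}:1  {8}:1
  |U|=2: {3,7}:1  {4,5}:1  {5,7}:2  {5,8}:2  {6,8}:1  {7,8}:2
  |U|=3: {2,6,8}:1  {3,5,7}:3  {3,7,8}:3  {4,5,7}:3  {4,5,8}:3  {5,6,8}:3  {5,7,8}:6  {6,7,8}:3
  |U|=4: {1,2,6,8}:1  {2,5,6,8}:4  {2,6,7,8}:4  {3,4,5,7}:6  {3,5,7,8}:12  {3,6,7,8}:6  {4,5,6,8}:6  {4,5,7,8}:12  {5,6,7,8}:12
  |U|=5: {1,2,5,6,8}:5  {1,2,6,7,8}:5  {2,3,6,7,8}:10  {2,4,5,6,8}:10  {2,5,6,7,8}:20  {3,4,5,7,8}:30  {3,5,6,7,8}:30  {4,5,6,7,8}:30
  |U|=6: {1,2,3,6,7,8}:15  {1,2,4,5,6,8}:15  {1,2,5,6,7,8}:30  {2,3,5,6,7,8}:60  {2,4,5,6,7,8}:60  {3,4,5,6,7,8}:90
  |U|=7: {0,1,2,4,5,6,8}:15  {1,2,3,5,6,7,8}:105  {1,2,4,5,6,7,8}:105  {2,3,4,5,6,7,8}:210
  start at 0(l): 420
  start at 3(i): 120
sum over floor = 540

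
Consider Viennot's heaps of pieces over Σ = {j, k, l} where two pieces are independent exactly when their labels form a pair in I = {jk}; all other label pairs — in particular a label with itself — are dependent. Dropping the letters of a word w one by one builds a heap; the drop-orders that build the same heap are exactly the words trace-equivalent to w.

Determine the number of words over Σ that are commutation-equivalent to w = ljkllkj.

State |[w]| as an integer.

4

piece 0:l — minimal
piece 1:j rests on {0:l}
piece 2:k rests on {0:l}
piece 3:l rests on {1:j, 2:k}
piece 4:l rests on {3:l}
piece 5:k rests on {4:l}
piece 6:j rests on {4:l}
minimal pieces: {0:l}
ways to finish when only these pieces remain (= sum over removing one remaining piece with nothing left below it):
  1 left: {5}→1  {6}→1
  2 left: {5,6}→2
  3 left: {4,5,6}→2
  4 left: {3,4,5,6}→2
  5 left: {1,3,4,5,6}→2  {2,3,4,5,6}→2
  placing 0:l first → 4 extensions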